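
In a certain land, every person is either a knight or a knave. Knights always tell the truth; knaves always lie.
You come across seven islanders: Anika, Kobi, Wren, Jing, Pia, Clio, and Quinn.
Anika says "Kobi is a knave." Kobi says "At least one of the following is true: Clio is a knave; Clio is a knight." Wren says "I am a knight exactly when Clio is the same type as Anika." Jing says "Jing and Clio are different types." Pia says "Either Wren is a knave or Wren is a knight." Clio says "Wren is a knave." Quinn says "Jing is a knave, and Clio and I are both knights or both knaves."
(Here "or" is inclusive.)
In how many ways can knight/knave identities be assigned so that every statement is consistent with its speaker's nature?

1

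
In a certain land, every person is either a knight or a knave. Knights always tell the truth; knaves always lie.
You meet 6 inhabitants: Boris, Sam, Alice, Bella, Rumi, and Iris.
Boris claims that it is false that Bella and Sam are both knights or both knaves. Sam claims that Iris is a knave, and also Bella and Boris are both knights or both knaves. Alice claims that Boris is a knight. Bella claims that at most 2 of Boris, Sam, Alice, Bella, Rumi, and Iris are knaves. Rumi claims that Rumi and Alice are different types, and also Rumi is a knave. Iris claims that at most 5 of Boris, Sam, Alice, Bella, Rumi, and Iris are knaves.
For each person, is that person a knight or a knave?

Boris is a knave, Sam is a knave, Alice is a knave, Bella is a knave, Rumi is a knave, and Iris is a knight.

Since Boris is a knave, "it is false that Bella and Sam are both knights or both knaves" needs to be false, which holds.
Sam is a knave; "Iris is a knave, and also Bella and Boris are both knights or both knaves" is false, as required.
Since Alice is a knave, "Boris is a knight" needs to be false, which holds.
As a knave, Bella's statement "at most 2 of Boris, Sam, Alice, Bella, Rumi, and Iris are knaves" should be false; it is.
Rumi is a knave; "Rumi and Alice are different types, and also Rumi is a knave" is false, as required.
Iris is a knight, and the claim "at most 5 of Boris, Sam, Alice, Bella, Rumi, and Iris are knaves" is indeed True.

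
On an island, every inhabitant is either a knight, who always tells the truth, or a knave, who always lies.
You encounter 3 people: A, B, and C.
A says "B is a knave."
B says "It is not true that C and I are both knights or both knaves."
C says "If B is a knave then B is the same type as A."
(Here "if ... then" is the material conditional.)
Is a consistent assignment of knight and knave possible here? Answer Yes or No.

One consistent assignment: A=knight, B=knave, C=knave.

Yes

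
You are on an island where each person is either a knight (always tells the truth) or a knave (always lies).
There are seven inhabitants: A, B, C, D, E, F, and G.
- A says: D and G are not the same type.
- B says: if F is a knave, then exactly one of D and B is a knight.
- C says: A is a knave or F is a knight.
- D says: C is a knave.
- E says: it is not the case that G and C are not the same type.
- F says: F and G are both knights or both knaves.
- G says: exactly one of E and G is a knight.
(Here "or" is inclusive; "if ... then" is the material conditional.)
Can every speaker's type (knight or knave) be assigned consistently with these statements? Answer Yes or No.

No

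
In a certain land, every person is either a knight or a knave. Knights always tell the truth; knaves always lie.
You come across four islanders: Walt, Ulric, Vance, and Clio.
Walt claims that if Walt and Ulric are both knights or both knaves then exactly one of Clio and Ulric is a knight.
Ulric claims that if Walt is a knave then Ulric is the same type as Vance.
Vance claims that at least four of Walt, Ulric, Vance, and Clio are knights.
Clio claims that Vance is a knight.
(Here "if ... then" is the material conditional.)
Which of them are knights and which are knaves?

Walt is a knight, and the claim "if Walt and Ulric are both knights or both knaves then exactly one of Clio and Ulric is a knight" is indeed True.
Ulric is a knight; "if Walt is a knave then Ulric is the same type as Vance" is True, as required.
Vance is a knave, and the claim "at least four of Walt, Ulric, Vance, and Clio are knights" is indeed False.
Clio (knave): "Vance is a knight" — False. ✓

Walt is a knight, Ulric is a knight, Vance is a knave, and Clio is a knave.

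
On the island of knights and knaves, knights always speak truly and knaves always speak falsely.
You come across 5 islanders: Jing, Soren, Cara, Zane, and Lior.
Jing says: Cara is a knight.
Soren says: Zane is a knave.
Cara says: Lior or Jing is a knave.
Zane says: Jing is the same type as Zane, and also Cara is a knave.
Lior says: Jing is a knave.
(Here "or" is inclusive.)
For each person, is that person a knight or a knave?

Knights: Jing, Soren, and Cara. Knaves: Zane and Lior.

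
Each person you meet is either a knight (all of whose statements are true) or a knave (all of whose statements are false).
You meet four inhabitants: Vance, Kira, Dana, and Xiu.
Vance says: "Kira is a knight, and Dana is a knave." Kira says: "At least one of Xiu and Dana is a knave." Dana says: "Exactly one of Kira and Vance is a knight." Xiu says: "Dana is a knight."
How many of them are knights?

2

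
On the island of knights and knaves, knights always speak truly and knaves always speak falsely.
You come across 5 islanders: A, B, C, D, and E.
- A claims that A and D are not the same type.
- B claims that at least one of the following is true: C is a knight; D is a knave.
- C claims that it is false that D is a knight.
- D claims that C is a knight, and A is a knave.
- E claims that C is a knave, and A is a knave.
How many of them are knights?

The unique consistent assignment is A=knight, B=knight, C=knight, D=knave, E=knave.
That has 3 knights.

3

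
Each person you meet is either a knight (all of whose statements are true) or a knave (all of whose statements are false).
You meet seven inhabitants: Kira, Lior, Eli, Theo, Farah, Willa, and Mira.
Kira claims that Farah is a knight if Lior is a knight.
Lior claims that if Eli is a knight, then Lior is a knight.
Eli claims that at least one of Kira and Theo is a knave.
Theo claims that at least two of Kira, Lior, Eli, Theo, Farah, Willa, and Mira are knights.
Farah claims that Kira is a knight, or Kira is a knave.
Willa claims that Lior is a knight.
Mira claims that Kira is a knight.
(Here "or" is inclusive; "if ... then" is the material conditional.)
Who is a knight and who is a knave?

Kira is a knight, and the claim "Farah is a knight if Lior is a knight" is indeed true.
Since Lior is a knight, "if Eli is a knight, then Lior is a knight" needs to be true, which holds.
As a knave, Eli's statement "at least one of Kira and Theo is a knave" should be false; it is.
Theo (knight): "at least two of Kira, Lior, Eli, Theo, Farah, Willa, and Mira are knights" — true. ✓
Farah is a knight, and the claim "Kira is a knight, or Kira is a knave" is indeed true.
Willa is a knight; "Lior is a knight" is true, as required.
Mira is a knight, so "Kira is a knight" must be true — and it is.

Knights: Kira, Lior, Theo, Farah, Willa, and Mira. Knaves: Eli.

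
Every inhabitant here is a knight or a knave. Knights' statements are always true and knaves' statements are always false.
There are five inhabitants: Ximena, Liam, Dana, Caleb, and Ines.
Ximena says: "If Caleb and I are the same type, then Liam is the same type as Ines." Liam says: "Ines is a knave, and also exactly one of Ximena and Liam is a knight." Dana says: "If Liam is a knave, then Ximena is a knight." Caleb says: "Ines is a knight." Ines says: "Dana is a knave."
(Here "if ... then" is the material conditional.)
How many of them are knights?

The unique consistent assignment is Ximena=knave, Liam=knight, Dana=knight, Caleb=knave, Ines=knave.
That has 2 knights.

2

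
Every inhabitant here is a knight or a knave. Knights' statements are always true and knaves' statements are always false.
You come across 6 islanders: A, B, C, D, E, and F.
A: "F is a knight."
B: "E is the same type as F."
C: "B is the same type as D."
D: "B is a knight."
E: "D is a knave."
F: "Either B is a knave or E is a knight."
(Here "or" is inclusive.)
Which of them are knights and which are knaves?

Knights: B, C, and D. Knaves: A, E, and F.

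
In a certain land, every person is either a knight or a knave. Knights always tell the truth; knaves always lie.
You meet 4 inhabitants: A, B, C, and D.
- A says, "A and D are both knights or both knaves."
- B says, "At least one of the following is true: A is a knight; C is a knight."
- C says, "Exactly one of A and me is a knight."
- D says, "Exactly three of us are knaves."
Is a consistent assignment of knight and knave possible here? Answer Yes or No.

Yes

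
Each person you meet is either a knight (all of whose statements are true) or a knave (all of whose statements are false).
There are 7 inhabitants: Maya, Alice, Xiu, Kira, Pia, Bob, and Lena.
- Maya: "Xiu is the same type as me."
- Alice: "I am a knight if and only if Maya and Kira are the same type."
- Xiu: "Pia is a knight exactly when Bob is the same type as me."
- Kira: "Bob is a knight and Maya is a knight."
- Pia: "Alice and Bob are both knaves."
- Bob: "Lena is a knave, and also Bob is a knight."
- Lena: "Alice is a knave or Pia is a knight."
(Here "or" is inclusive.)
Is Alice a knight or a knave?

Alice is a knight.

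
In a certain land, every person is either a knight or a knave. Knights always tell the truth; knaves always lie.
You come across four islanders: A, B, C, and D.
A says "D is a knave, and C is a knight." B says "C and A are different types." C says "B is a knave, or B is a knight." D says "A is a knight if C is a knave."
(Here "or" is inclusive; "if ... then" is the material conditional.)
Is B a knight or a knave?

B is a knight.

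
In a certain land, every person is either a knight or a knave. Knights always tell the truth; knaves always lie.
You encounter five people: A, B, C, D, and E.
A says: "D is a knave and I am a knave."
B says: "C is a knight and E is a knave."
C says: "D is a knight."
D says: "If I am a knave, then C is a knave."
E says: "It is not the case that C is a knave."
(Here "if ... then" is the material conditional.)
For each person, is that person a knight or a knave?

A is a knave, and the claim "D is a knave and I am a knave" is indeed false.
B (knave): "C is a knight and E is a knave" — false. ✓
Since C is a knight, "D is a knight" needs to be true, which holds.
D is a knight, so "if I am a knave, then C is a knave" must be true — and it is.
E is a knight, so "it is not the case that C is a knave" must be true — and it is.

Knights: C, D, and E. Knaves: A and B.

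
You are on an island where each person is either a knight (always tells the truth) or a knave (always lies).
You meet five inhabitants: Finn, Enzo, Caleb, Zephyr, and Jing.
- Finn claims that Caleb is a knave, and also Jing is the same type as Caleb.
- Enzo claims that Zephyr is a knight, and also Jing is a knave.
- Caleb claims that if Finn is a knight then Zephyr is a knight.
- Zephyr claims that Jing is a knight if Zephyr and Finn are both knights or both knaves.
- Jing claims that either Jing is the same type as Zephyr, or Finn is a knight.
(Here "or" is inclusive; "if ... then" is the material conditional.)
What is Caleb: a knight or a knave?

Consistent assignments: {Finn=knave, Enzo=knight, Caleb=knight, Zephyr=knight, Jing=knave}; {Finn=knave, Enzo=knave, Caleb=knight, Zephyr=knight, Jing=knight}
In every consistent assignment, Caleb is a knight.

Caleb is a knight.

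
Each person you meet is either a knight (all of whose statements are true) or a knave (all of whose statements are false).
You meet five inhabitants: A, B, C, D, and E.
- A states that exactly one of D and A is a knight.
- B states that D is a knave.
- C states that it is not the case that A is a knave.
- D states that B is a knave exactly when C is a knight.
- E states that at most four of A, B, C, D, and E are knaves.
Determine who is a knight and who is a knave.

A (knight): "exactly one of D and A is a knight" — True. ✓
B is a knight; "D is a knave" is True, as required.
C is a knight, so "it is not the case that A is a knave" must be True — and it is.
D is a knave, so "B is a knave exactly when C is a knight" must be False — and it is.
E is a knight; "at most four of A, B, C, D, and E are knaves" is True, as required.

Knights: A, B, C, and E. Knaves: D.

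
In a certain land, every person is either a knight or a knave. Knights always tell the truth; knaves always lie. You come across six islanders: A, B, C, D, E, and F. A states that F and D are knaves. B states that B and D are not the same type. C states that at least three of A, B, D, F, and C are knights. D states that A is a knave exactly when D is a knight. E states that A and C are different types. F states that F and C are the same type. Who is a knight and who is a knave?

A is a knave, B is a knight, C is a knight, D is a knave, E is a knight, and F is a knight.

As a knave, A's statement "F and D are knaves" should be false; it is.
B is a knight; "B and D are not the same type" is true, as required.
C is a knight, and the claim "at least three of A, B, D, F, and C are knights" is indeed true.
As a knave, D's statement "A is a knave exactly when D is a knight" should be false; it is.
As a knight, E's statement "A and C are different types" should be true; it is.
F is a knight, and the claim "F and C are the same type" is indeed true.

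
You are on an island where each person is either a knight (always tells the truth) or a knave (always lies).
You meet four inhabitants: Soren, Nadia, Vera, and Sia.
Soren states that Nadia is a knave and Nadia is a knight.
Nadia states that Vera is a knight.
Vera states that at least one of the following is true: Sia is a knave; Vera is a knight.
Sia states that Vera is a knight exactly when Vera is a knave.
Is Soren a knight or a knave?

Consistent assignments: {Soren=knave, Nadia=knight, Vera=knight, Sia=knave}
In every consistent assignment, Soren is a knave.

Soren is a knave.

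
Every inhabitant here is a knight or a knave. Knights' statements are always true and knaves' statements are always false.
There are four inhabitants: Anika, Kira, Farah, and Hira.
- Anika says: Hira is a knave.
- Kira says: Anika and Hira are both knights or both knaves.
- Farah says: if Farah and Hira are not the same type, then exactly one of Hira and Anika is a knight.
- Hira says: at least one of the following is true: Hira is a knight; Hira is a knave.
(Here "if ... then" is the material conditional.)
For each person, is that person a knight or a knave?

Knights: Farah and Hira. Knaves: Anika and Kira.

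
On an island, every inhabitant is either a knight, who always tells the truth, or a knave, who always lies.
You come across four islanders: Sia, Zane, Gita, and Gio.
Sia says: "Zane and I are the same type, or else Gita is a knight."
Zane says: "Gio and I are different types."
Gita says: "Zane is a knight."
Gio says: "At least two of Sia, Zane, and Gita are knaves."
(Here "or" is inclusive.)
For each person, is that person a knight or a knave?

Sia is a knight, Zane is a knight, Gita is a knight, and Gio is a knave.

As a knight, Sia's statement "Zane and I are the same type, or else Gita is a knight" should be True; it is.
Since Zane is a knight, "Gio and I are different types" needs to be True, which holds.
Gita (knight): "Zane is a knight" — True. ✓
As a knave, Gio's statement "at least two of Sia, Zane, and Gita are knaves" should be false; it is.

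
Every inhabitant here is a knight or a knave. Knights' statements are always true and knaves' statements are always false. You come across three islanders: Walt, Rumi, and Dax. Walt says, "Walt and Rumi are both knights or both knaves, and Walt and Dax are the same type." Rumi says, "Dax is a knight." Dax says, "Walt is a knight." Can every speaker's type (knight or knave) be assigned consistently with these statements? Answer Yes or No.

Yes

One consistent assignment: Walt=knight, Rumi=knight, Dax=knight.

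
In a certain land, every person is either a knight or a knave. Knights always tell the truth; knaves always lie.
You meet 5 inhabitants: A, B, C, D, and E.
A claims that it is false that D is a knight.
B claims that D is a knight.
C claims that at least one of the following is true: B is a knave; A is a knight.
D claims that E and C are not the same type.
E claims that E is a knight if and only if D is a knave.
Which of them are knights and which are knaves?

A is a knight, B is a knave, C is a knight, D is a knave, and E is a knight.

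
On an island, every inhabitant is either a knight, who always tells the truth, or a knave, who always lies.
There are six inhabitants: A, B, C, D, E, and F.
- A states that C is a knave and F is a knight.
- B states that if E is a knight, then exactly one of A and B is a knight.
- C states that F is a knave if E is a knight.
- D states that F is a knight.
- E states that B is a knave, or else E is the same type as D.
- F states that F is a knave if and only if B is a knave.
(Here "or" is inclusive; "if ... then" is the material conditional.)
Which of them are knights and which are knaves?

A is a knave, B is a knight, C is a knight, D is a knight, E is a knave, and F is a knight.

A is a knave, so "C is a knave and F is a knight" must be false — and it is.
B is a knight; "if E is a knight, then exactly one of A and B is a knight" is true, as required.
C is a knight, and the claim "F is a knave if E is a knight" is indeed true.
Since D is a knight, "F is a knight" needs to be true, which holds.
E (knave): "B is a knave, or else E is the same type as D" — false. ✓
F (knight): "F is a knave if and only if B is a knave" — true. ✓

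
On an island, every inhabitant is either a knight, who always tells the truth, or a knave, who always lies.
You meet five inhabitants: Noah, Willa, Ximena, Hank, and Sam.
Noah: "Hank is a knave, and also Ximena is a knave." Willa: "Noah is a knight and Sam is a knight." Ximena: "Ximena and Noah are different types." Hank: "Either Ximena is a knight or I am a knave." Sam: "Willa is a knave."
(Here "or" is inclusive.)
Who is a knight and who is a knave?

As a knave, Noah's statement "Hank is a knave, and also Ximena is a knave" should be false; it is.
As a knave, Willa's statement "Noah is a knight and Sam is a knight" should be false; it is.
Ximena (knight): "Ximena and Noah are different types" — True. ✓
As a knight, Hank's statement "either Ximena is a knight or I am a knave" should be True; it is.
Sam is a knight, and the claim "Willa is a knave" is indeed True.

Knights: Ximena, Hank, and Sam. Knaves: Noah and Willa.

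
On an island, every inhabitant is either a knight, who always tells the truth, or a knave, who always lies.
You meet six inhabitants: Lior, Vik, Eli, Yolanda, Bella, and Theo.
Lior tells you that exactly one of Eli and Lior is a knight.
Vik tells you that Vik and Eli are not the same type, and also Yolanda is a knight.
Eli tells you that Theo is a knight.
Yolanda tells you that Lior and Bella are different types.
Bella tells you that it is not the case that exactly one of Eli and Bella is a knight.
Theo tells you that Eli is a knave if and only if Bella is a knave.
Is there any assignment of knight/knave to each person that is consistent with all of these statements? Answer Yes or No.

No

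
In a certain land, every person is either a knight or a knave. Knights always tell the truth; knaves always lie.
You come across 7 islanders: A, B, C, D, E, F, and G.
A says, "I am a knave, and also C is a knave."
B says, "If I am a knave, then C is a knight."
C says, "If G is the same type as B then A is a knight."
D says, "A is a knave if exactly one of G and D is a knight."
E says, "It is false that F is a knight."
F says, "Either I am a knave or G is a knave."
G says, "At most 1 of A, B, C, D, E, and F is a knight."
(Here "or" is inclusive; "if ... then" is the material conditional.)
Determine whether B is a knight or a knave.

B is a knight.

Consistent assignments: {A=knave, B=knight, C=knight, D=knight, E=knave, F=knight, G=knave}
In every consistent assignment, B is a knight.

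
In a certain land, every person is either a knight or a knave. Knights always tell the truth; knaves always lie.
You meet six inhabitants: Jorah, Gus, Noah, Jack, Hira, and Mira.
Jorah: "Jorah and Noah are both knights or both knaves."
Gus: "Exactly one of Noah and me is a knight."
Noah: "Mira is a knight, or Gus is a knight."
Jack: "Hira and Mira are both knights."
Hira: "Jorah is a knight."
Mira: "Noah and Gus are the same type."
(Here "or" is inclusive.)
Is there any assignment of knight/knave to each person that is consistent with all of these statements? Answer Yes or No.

Checking all 64 assignments, each has at least one speaker whose statement's truth value contradicts their type.

No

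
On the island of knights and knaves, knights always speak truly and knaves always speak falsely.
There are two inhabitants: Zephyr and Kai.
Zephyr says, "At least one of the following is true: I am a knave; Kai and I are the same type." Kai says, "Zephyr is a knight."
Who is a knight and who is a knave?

Since Zephyr is a knight, "at least one of the following is true: I am a knave; Kai and I are the same type" needs to be True, which holds.
Kai (knight): "Zephyr is a knight" — True. ✓

Zephyr is a knight and Kai is a knight.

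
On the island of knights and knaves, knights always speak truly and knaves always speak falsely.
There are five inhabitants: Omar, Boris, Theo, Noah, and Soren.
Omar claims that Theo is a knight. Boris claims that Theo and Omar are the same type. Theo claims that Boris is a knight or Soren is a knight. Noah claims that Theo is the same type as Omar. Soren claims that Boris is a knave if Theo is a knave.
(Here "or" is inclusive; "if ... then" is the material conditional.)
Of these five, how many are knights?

5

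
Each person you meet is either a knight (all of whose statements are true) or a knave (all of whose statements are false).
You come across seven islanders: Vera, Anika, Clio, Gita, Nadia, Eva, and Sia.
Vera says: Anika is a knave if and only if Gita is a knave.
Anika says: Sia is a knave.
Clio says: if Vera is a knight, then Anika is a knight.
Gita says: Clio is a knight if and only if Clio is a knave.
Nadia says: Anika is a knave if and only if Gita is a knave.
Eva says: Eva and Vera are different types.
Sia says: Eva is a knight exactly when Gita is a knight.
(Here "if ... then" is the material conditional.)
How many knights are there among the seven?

3

The unique consistent assignment is Vera=knave, Anika=knight, Clio=knight, Gita=knave, Nadia=knave, Eva=knight, Sia=knave.
That has 3 knights.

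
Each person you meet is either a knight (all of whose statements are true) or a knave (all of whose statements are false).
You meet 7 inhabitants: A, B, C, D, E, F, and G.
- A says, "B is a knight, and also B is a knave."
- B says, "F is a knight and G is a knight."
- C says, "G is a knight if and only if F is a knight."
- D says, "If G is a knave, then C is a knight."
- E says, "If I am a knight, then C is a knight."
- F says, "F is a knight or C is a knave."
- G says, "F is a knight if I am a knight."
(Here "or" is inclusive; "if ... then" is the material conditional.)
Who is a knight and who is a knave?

Knights: B, C, D, E, F, and G. Knaves: A.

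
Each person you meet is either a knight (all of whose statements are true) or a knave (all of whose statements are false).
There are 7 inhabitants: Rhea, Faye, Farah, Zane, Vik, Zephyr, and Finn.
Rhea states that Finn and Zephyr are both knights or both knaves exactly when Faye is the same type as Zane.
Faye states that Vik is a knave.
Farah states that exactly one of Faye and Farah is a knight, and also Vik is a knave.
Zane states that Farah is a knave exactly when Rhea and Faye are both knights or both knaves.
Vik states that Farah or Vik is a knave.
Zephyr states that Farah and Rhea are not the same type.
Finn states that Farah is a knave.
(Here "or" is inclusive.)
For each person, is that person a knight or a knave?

Knights: Rhea, Vik, Zephyr, and Finn. Knaves: Faye, Farah, and Zane.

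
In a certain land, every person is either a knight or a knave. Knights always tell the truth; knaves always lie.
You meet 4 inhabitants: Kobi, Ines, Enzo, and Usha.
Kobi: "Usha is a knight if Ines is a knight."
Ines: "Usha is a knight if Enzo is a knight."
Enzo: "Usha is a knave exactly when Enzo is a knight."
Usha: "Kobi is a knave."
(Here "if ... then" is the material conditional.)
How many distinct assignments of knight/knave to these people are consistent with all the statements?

1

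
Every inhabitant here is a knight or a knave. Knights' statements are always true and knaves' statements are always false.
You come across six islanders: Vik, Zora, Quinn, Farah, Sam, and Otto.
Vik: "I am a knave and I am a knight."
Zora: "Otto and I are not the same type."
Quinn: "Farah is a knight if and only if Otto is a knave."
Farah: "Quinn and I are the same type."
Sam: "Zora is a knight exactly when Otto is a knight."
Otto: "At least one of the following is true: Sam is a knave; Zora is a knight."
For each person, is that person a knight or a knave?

Vik is a knave, Zora is a knave, Quinn is a knight, Farah is a knight, Sam is a knight, and Otto is a knave.

Vik is a knave, and the claim "I am a knave and I am a knight" is indeed false.
Zora is a knave, and the claim "Otto and I are not the same type" is indeed false.
Quinn (knight): "Farah is a knight if and only if Otto is a knave" — true. ✓
Since Farah is a knight, "Quinn and I are the same type" needs to be true, which holds.
Sam (knight): "Zora is a knight exactly when Otto is a knight" — true. ✓
Otto is a knave, and the claim "at least one of the following is true: Sam is a knave; Zora is a knight" is indeed false.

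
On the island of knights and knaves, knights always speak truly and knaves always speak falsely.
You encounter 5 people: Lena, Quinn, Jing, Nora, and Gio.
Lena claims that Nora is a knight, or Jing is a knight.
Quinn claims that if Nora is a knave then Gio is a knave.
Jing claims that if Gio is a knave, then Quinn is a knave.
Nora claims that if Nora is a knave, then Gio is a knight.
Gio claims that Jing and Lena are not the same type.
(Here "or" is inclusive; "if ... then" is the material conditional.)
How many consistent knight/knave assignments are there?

Consistent assignments:
  Lena=knave, Quinn=knight, Jing=knave, Nora=knave, Gio=knave

1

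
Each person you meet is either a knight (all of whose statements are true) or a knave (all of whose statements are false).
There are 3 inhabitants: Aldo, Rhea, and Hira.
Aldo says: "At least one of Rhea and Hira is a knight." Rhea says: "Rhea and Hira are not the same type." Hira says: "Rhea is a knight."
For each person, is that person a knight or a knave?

Knights: none. Knaves: Aldo, Rhea, and Hira.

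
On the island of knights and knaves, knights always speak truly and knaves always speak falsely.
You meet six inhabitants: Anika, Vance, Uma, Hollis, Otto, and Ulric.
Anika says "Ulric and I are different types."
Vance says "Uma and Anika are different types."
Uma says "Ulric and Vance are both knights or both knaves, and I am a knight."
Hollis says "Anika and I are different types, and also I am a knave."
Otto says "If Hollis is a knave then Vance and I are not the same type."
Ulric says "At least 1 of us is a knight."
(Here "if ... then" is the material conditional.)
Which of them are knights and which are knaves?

Knights: none. Knaves: Anika, Vance, Uma, Hollis, Otto, and Ulric.

Anika is a knave, and the claim "Ulric and I are different types" is indeed False.
Vance is a knave; "Uma and Anika are different types" is False, as required.
Uma is a knave, and the claim "Ulric and Vance are both knights or both knaves, and I am a knight" is indeed False.
Hollis is a knave, so "Anika and I are different types, and also I am a knave" must be False — and it is.
Otto is a knave, and the claim "if Hollis is a knave then Vance and I are not the same type" is indeed False.
Ulric is a knave, so "at least 1 of us is a knight" must be False — and it is.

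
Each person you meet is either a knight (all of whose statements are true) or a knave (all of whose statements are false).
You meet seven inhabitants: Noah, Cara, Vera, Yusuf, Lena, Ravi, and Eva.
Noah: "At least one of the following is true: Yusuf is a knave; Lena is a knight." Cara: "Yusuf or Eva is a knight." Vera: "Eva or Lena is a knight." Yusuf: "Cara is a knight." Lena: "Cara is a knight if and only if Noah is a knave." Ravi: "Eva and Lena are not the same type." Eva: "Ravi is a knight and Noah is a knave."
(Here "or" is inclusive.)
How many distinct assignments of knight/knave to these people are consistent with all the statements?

1

Consistent assignments:
  Noah=knight, Cara=knave, Vera=knight, Yusuf=knave, Lena=knight, Ravi=knight, Eva=knave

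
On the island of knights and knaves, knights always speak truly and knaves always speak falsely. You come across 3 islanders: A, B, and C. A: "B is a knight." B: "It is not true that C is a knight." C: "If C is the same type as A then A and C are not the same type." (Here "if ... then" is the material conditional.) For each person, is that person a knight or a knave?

Knights: C. Knaves: A and B.

As a knave, A's statement "B is a knight" should be False; it is.
Since B is a knave, "it is not true that C is a knight" needs to be False, which holds.
C is a knight, and the claim "if C is the same type as A then A and C are not the same type" is indeed True.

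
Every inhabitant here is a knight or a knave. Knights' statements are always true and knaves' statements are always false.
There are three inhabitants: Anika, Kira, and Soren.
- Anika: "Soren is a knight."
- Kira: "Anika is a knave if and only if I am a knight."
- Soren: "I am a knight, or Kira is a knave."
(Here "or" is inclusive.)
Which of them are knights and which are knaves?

Anika is a knave, Kira is a knight, and Soren is a knave.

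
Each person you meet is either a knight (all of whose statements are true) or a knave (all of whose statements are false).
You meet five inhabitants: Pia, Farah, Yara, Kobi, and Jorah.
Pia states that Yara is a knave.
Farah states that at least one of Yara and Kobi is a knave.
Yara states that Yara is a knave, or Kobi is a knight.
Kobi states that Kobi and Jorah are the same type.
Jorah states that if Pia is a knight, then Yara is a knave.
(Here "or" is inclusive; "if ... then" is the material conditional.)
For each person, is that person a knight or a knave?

Suppose Pia is a knight. Then Pia's statement "Yara is a knave" would have to be true. Checking the 16 ways to assign the others, none is consistent with every speaker.
(For instance, with Farah=knave, Yara=knight, Kobi=knight, Jorah=knight, Pia's claim "Yara is a knave" comes out false where it would need to be true.)
So Pia must be a knave, making "Yara is a knave" false. Taking Pia=knave, Farah=knave, Yara=knight, Kobi=knight, Jorah=knight, each remaining statement checks out:
  Farah (knave): "at least one of Yara and Kobi is a knave" — false. ✓
  Yara (knight): "Yara is a knave, or Kobi is a knight" — true. ✓
  Kobi (knight): "Kobi and Jorah are the same type" — true. ✓
  Jorah (knight): "if Pia is a knight, then Yara is a knave" — true. ✓
This is the unique consistent assignment.

Knights: Yara, Kobi, and Jorah. Knaves: Pia and Farah.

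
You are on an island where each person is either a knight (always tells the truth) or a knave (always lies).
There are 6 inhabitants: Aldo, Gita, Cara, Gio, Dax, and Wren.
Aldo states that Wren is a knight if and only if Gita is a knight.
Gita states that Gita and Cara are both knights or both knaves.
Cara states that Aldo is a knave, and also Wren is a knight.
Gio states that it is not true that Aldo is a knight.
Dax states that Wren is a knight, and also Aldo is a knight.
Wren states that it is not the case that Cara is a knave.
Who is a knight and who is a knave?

Aldo is a knave, Gita is a knave, Cara is a knight, Gio is a knight, Dax is a knave, and Wren is a knight.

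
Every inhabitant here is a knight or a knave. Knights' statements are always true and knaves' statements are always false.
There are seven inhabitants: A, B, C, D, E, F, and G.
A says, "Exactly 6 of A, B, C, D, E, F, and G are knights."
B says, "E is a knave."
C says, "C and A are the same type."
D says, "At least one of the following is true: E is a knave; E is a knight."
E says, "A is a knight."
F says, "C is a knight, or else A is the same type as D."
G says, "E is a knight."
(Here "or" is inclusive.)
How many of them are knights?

The unique consistent assignment is A=knight, B=knave, C=knight, D=knight, E=knight, F=knight, G=knight.
That has 6 knights.

6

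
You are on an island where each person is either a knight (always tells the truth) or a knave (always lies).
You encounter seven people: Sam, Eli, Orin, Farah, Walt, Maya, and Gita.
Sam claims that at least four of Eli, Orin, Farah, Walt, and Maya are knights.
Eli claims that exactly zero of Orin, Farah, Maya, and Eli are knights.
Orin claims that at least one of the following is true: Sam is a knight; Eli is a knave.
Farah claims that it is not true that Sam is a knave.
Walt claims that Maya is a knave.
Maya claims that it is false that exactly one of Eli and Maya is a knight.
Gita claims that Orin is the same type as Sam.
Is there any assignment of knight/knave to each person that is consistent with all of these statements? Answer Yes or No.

No

Checking all 128 assignments, each has at least one speaker whose statement's truth value contradicts their type.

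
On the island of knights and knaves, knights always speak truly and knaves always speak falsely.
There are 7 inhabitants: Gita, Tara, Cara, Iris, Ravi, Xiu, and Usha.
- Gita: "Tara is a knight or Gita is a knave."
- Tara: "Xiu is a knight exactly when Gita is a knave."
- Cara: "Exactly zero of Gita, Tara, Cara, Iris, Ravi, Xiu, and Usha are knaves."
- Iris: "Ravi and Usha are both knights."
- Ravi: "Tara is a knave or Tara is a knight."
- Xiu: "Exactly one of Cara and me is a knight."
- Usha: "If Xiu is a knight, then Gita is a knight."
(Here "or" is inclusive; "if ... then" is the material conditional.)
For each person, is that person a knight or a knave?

As a knight, Gita's statement "Tara is a knight or Gita is a knave" should be True; it is.
Tara (knight): "Xiu is a knight exactly when Gita is a knave" — True. ✓
As a knave, Cara's statement "exactly zero of Gita, Tara, Cara, Iris, Ravi, Xiu, and Usha are knaves" should be false; it is.
As a knight, Iris's statement "Ravi and Usha are both knights" should be True; it is.
Ravi is a knight, and the claim "Tara is a knave or Tara is a knight" is indeed True.
Xiu is a knave, and the claim "exactly one of Cara and me is a knight" is indeed false.
Since Usha is a knight, "if Xiu is a knight, then Gita is a knight" needs to be True, which holds.

Gita is a knight, Tara is a knight, Cara is a knave, Iris is a knight, Ravi is a knight, Xiu is a knave, and Usha is a knight.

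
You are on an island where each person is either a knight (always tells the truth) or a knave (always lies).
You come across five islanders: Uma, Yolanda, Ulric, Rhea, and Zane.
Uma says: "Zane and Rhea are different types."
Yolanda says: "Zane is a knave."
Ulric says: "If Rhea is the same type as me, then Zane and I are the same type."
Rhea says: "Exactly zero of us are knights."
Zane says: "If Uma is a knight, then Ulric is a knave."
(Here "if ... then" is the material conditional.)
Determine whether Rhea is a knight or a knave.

Rhea is a knave.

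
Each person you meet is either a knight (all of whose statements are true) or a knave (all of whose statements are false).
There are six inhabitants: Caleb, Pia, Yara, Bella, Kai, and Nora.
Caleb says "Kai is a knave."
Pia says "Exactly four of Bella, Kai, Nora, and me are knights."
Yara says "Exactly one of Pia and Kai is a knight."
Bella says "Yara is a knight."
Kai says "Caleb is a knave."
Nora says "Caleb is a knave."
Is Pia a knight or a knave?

Pia is a knave.

Consistent assignments: {Caleb=knight, Pia=knave, Yara=knave, Bella=knave, Kai=knave, Nora=knave}; {Caleb=knave, Pia=knave, Yara=knight, Bella=knight, Kai=knight, Nora=knight}
In every consistent assignment, Pia is a knave.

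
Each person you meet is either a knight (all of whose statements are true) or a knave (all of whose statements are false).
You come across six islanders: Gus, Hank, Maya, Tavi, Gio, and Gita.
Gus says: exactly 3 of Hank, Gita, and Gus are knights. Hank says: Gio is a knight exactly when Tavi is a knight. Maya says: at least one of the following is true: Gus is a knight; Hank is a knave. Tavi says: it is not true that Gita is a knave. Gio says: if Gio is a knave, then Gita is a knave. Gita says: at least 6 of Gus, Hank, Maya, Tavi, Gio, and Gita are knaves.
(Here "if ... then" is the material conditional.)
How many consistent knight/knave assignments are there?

1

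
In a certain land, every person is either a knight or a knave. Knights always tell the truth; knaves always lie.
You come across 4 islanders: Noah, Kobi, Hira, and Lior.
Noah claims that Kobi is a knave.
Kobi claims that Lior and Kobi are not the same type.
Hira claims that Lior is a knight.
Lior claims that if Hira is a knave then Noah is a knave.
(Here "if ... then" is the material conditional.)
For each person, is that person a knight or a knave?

Knights: Noah. Knaves: Kobi, Hira, and Lior.

Suppose Noah is a knave. Then Noah's statement "Kobi is a knave" would have to be false. Checking the 8 ways to assign the others, none is consistent with every speaker.
(For instance, with Kobi=knave, Hira=knave, Lior=knave, Noah's claim "Kobi is a knave" comes out true where it would need to be false.)
So Noah must be a knight, making "Kobi is a knave" true. Taking Noah=knight, Kobi=knave, Hira=knave, Lior=knave, each remaining statement checks out:
  Kobi (knave): "Lior and Kobi are not the same type" — false. ✓
  Hira (knave): "Lior is a knight" — false. ✓
  Lior (knave): "if Hira is a knave then Noah is a knave" — false. ✓
This is the unique consistent assignment.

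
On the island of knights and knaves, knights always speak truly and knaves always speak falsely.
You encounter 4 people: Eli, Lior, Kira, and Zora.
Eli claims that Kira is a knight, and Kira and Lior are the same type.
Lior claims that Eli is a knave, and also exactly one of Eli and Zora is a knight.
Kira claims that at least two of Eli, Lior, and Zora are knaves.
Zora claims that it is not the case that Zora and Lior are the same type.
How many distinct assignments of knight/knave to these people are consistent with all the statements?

1

Consistent assignments:
  Eli=knave, Lior=knave, Kira=knight, Zora=knave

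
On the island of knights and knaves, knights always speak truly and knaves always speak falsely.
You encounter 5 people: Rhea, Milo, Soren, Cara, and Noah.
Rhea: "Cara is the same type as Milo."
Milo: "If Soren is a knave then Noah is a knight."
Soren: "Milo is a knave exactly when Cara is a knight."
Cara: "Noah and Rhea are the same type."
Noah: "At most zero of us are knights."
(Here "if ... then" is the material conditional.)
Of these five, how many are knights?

The unique consistent assignment is Rhea=knight, Milo=knave, Soren=knave, Cara=knave, Noah=knave.
That has 1 knight.

1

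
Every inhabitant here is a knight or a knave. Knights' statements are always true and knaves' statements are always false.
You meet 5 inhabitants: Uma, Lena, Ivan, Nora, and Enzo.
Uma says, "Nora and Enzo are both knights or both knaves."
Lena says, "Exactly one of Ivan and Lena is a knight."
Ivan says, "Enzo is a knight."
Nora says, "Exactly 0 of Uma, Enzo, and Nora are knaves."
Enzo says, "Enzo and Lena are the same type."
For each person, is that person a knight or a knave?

Since Uma is a knight, "Nora and Enzo are both knights or both knaves" needs to be true, which holds.
Lena is a knight, and the claim "exactly one of Ivan and Lena is a knight" is indeed true.
Ivan (knave): "Enzo is a knight" — False. ✓
Nora is a knave, and the claim "exactly 0 of Uma, Enzo, and Nora are knaves" is indeed False.
As a knave, Enzo's statement "Enzo and Lena are the same type" should be False; it is.

Uma is a knight, Lena is a knight, Ivan is a knave, Nora is a knave, and Enzo is a knave.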